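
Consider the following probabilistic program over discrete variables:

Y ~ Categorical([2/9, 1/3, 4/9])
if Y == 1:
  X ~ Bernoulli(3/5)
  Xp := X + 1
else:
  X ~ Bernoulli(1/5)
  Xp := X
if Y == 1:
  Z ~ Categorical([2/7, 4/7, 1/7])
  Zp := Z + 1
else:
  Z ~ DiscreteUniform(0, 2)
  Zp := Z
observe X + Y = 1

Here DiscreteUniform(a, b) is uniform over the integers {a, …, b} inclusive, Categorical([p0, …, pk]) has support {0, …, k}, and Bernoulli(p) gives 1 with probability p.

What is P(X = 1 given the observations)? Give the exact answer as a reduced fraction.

P(X = 1 | obs) = 1/4

Enumerate traces; 6 have nonzero weight after conditioning:
  (Y=0, X=1, Z=0) weight 2/135
  (Y=0, X=1, Z=1) weight 2/135
  (Y=0, X=1, Z=2) weight 2/135
  (Y=1, X=0, Z=0) weight 4/105
  (Y=1, X=0, Z=1) weight 8/105
  (Y=1, X=0, Z=2) weight 2/105
Group by X:
  weight(X=0) = 2/15
  weight(X=1) = 2/45
Total weight = 2/15 + 2/45 = 8/45
P(X=0 | obs) = 2/15 / 8/45 = 3/4
P(X=1 | obs) = 2/45 / 8/45 = 1/4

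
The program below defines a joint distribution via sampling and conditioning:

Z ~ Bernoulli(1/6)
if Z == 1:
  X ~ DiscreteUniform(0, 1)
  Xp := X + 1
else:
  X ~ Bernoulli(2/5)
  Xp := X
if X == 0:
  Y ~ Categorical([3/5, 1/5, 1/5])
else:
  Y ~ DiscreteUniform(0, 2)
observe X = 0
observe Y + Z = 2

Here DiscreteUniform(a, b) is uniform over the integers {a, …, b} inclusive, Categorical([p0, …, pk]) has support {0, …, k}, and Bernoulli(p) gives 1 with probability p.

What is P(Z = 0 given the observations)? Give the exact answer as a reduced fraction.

P(Z = 0 | obs) = 6/7

Enumerate traces; 2 have nonzero weight after conditioning:
  (Z=0, X=0, Y=2) weight 1/10
  (Z=1, X=0, Y=1) weight 1/60
Group by Z:
  weight(Z=0) = 1/10
  weight(Z=1) = 1/60
Total weight = 1/10 + 1/60 = 7/60
P(Z=0 | obs) = 1/10 / 7/60 = 6/7
P(Z=1 | obs) = 1/60 / 7/60 = 1/7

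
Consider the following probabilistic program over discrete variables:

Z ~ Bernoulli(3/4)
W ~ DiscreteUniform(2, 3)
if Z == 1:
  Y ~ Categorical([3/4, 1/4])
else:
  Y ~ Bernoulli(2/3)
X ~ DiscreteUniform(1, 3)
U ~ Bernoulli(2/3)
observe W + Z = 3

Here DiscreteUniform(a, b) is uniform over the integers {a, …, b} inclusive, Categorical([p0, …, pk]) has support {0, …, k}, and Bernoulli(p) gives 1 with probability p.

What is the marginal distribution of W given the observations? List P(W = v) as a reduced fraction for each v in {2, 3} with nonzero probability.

P(W=2) = 3/4, P(W=3) = 1/4

Enumerate traces; 24 have nonzero weight after conditioning:
  (Z=0, W=3, Y=0, X=1, U=0) weight 1/216
  (Z=0, W=3, Y=0, X=1, U=1) weight 1/108
  (Z=0, W=3, Y=0, X=2, U=0) weight 1/216
  (Z=0, W=3, Y=0, X=2, U=1) weight 1/108
  (Z=0, W=3, Y=0, X=3, U=0) weight 1/216
  (Z=0, W=3, Y=0, X=3, U=1) weight 1/108
  (Z=0, W=3, Y=1, X=1, U=0) weight 1/108
  (Z=0, W=3, Y=1, X=1, U=1) weight 1/54
  (Z=1, W=2, Y=0, X=1, U=0) weight 1/32
  … 15 more
Group by W:
  weight(W=2) = 3/8
  weight(W=3) = 1/8
Total weight = 3/8 + 1/8 = 1/2
P(W=2 | obs) = 3/8 / 1/2 = 3/4
P(W=3 | obs) = 1/8 / 1/2 = 1/4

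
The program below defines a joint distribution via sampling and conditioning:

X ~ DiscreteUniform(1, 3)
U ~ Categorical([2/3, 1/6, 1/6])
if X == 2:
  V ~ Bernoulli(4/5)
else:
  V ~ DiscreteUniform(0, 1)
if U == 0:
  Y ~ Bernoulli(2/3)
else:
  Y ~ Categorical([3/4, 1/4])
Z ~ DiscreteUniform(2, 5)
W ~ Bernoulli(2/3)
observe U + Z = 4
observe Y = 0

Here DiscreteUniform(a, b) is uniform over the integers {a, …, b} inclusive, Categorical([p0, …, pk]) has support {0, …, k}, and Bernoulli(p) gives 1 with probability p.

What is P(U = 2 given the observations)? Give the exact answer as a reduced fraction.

Enumerate traces; 36 have nonzero weight after conditioning:
  (X=1, U=0, V=0, Y=0, Z=4, W=0) weight 1/324
  (X=1, U=0, V=0, Y=0, Z=4, W=1) weight 1/162
  (X=1, U=0, V=1, Y=0, Z=4, W=0) weight 1/324
  (X=1, U=0, V=1, Y=0, Z=4, W=1) weight 1/162
  (X=1, U=1, V=0, Y=0, Z=3, W=0) weight 1/576
  (X=1, U=1, V=0, Y=0, Z=3, W=1) weight 1/288
  (X=1, U=1, V=1, Y=0, Z=3, W=0) weight 1/576
  (X=1, U=1, V=1, Y=0, Z=3, W=1) weight 1/288
  (X=1, U=2, V=0, Y=0, Z=2, W=0) weight 1/576
  … 27 more
Group by U:
  weight(U=0) = 1/18
  weight(U=1) = 1/32
  weight(U=2) = 1/32
Total weight = 1/18 + 1/32 + 1/32 = 17/144
P(U=0 | obs) = 1/18 / 17/144 = 8/17
P(U=1 | obs) = 1/32 / 17/144 = 9/34
P(U=2 | obs) = 1/32 / 17/144 = 9/34

P(U = 2 | obs) = 9/34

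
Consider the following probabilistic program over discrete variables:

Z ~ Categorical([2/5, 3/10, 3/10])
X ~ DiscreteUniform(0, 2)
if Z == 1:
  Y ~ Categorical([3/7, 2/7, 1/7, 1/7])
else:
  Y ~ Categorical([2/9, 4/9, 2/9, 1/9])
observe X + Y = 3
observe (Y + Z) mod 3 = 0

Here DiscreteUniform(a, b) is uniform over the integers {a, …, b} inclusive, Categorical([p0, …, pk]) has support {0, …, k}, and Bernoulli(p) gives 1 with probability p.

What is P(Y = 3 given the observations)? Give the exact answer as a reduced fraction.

P(Y = 3 | obs) = 28/139

Enumerate traces; 3 have nonzero weight after conditioning:
  (Z=0, X=0, Y=3) weight 2/135
  (Z=1, X=1, Y=2) weight 1/70
  (Z=2, X=2, Y=1) weight 2/45
Group by Y:
  weight(Y=1) = 2/45
  weight(Y=2) = 1/70
  weight(Y=3) = 2/135
Total weight = 2/45 + 1/70 + 2/135 = 139/1890
P(Y=1 | obs) = 2/45 / 139/1890 = 84/139
P(Y=2 | obs) = 1/70 / 139/1890 = 27/139
P(Y=3 | obs) = 2/135 / 139/1890 = 28/139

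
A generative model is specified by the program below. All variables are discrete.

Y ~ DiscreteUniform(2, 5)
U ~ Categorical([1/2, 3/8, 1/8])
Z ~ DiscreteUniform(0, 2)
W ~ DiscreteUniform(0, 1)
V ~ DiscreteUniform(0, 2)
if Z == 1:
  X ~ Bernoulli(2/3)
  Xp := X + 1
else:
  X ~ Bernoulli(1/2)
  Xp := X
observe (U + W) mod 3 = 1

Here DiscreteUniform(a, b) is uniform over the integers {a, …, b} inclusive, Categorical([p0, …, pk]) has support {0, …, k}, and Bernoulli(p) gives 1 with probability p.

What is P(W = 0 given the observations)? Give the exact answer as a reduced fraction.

P(W = 0 | obs) = 3/7

Enumerate traces; 144 have nonzero weight after conditioning:
  (Y=2, U=0, Z=0, W=1, V=0, X=0) weight 1/288
  (Y=2, U=0, Z=0, W=1, V=0, X=1) weight 1/288
  (Y=2, U=0, Z=0, W=1, V=1, X=0) weight 1/288
  (Y=2, U=0, Z=0, W=1, V=1, X=1) weight 1/288
  (Y=2, U=0, Z=0, W=1, V=2, X=0) weight 1/288
  (Y=2, U=0, Z=0, W=1, V=2, X=1) weight 1/288
  (Y=2, U=0, Z=1, W=1, V=0, X=0) weight 1/432
  (Y=2, U=0, Z=1, W=1, V=0, X=1) weight 1/216
  (Y=2, U=1, Z=0, W=0, V=0, X=0) weight 1/384
  … 135 more
Group by W:
  weight(W=0) = 3/16
  weight(W=1) = 1/4
Total weight = 3/16 + 1/4 = 7/16
P(W=0 | obs) = 3/16 / 7/16 = 3/7
P(W=1 | obs) = 1/4 / 7/16 = 4/7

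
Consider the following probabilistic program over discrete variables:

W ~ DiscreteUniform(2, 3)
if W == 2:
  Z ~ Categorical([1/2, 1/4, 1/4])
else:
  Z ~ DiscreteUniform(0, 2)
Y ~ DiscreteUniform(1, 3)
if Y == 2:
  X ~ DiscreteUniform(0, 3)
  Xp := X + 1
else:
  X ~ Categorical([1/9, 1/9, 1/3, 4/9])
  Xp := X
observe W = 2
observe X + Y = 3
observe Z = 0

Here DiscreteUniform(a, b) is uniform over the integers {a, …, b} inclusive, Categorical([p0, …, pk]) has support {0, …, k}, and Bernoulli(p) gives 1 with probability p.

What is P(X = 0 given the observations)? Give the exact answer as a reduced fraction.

Enumerate traces; 3 have nonzero weight after conditioning:
  (W=2, Z=0, Y=1, X=2) weight 1/36
  (W=2, Z=0, Y=2, X=1) weight 1/48
  (W=2, Z=0, Y=3, X=0) weight 1/108
Group by X:
  weight(X=0) = 1/108
  weight(X=1) = 1/48
  weight(X=2) = 1/36
Total weight = 1/108 + 1/48 + 1/36 = 25/432
P(X=0 | obs) = 1/108 / 25/432 = 4/25
P(X=1 | obs) = 1/48 / 25/432 = 9/25
P(X=2 | obs) = 1/36 / 25/432 = 12/25

P(X = 0 | obs) = 4/25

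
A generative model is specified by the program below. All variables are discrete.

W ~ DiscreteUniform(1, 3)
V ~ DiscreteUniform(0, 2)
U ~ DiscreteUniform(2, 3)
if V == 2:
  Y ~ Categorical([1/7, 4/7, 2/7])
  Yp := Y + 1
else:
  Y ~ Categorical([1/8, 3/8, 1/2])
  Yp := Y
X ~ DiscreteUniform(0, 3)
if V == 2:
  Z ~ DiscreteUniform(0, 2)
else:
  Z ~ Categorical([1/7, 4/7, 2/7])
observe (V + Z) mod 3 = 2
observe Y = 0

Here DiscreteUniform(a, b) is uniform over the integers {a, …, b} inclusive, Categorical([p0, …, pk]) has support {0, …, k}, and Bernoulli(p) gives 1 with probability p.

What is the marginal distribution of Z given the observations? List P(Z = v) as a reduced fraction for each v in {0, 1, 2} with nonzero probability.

Enumerate traces; 72 have nonzero weight after conditioning:
  (W=1, V=0, U=2, Y=0, X=0, Z=2) weight 1/2016
  (W=1, V=0, U=2, Y=0, X=1, Z=2) weight 1/2016
  (W=1, V=0, U=2, Y=0, X=2, Z=2) weight 1/2016
  (W=1, V=0, U=2, Y=0, X=3, Z=2) weight 1/2016
  (W=1, V=0, U=3, Y=0, X=0, Z=2) weight 1/2016
  (W=1, V=0, U=3, Y=0, X=1, Z=2) weight 1/2016
  (W=1, V=0, U=3, Y=0, X=2, Z=2) weight 1/2016
  (W=1, V=0, U=3, Y=0, X=3, Z=2) weight 1/2016
  (W=1, V=1, U=2, Y=0, X=0, Z=1) weight 1/1008
  (W=1, V=2, U=2, Y=0, X=0, Z=0) weight 1/1512
  … 62 more
Group by Z:
  weight(Z=0) = 1/63
  weight(Z=1) = 1/42
  weight(Z=2) = 1/84
Total weight = 1/63 + 1/42 + 1/84 = 13/252
P(Z=0 | obs) = 1/63 / 13/252 = 4/13
P(Z=1 | obs) = 1/42 / 13/252 = 6/13
P(Z=2 | obs) = 1/84 / 13/252 = 3/13

P(Z=0) = 4/13, P(Z=1) = 6/13, P(Z=2) = 3/13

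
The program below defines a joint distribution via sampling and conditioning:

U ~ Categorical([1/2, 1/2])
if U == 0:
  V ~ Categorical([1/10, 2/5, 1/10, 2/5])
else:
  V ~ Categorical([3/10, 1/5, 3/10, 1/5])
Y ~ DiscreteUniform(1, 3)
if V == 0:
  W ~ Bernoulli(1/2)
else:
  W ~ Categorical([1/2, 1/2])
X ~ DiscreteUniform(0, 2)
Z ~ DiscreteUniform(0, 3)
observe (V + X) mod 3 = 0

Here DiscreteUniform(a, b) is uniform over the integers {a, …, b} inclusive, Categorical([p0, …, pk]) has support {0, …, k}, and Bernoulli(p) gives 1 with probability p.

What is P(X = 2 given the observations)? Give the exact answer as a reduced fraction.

Enumerate traces; 192 have nonzero weight after conditioning:
  (U=0, V=0, Y=1, W=0, X=0, Z=0) weight 1/1440
  (U=0, V=0, Y=1, W=0, X=0, Z=1) weight 1/1440
  (U=0, V=0, Y=1, W=0, X=0, Z=2) weight 1/1440
  (U=0, V=0, Y=1, W=0, X=0, Z=3) weight 1/1440
  (U=0, V=0, Y=1, W=1, X=0, Z=0) weight 1/1440
  (U=0, V=0, Y=1, W=1, X=0, Z=1) weight 1/1440
  (U=0, V=0, Y=1, W=1, X=0, Z=2) weight 1/1440
  (U=0, V=0, Y=1, W=1, X=0, Z=3) weight 1/1440
  (U=0, V=1, Y=1, W=0, X=2, Z=0) weight 1/360
  (U=0, V=2, Y=1, W=0, X=1, Z=0) weight 1/1440
  … 182 more
Group by X:
  weight(X=0) = 1/6
  weight(X=1) = 1/15
  weight(X=2) = 1/10
Total weight = 1/6 + 1/15 + 1/10 = 1/3
P(X=0 | obs) = 1/6 / 1/3 = 1/2
P(X=1 | obs) = 1/15 / 1/3 = 1/5
P(X=2 | obs) = 1/10 / 1/3 = 3/10

P(X = 2 | obs) = 3/10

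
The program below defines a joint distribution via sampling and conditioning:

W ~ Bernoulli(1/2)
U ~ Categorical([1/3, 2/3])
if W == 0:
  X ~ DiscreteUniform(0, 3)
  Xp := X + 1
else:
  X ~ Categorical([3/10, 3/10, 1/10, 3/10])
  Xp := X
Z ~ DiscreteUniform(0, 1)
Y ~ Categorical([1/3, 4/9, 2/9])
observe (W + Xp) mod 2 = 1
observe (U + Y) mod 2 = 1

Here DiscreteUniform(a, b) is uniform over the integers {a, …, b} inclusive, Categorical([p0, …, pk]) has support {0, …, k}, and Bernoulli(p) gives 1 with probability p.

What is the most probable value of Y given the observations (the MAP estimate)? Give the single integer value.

argmax_v P(Y = v | obs) = 0

Enumerate traces; 24 have nonzero weight after conditioning:
  (W=0, U=0, X=0, Z=0, Y=1) weight 1/108
  (W=0, U=0, X=0, Z=1, Y=1) weight 1/108
  (W=0, U=0, X=2, Z=0, Y=1) weight 1/108
  (W=0, U=0, X=2, Z=1, Y=1) weight 1/108
  (W=0, U=1, X=0, Z=0, Y=0) weight 1/72
  (W=0, U=1, X=0, Z=0, Y=2) weight 1/108
  (W=0, U=1, X=0, Z=1, Y=0) weight 1/72
  (W=0, U=1, X=0, Z=1, Y=2) weight 1/108
  … 16 more
Group by Y:
  weight(Y=0) = 1/10
  weight(Y=1) = 1/15
  weight(Y=2) = 1/15
Total weight = 1/10 + 1/15 + 1/15 = 7/30
P(Y=0 | obs) = 1/10 / 7/30 = 3/7
P(Y=1 | obs) = 1/15 / 7/30 = 2/7
P(Y=2 | obs) = 1/15 / 7/30 = 2/7
argmax = 0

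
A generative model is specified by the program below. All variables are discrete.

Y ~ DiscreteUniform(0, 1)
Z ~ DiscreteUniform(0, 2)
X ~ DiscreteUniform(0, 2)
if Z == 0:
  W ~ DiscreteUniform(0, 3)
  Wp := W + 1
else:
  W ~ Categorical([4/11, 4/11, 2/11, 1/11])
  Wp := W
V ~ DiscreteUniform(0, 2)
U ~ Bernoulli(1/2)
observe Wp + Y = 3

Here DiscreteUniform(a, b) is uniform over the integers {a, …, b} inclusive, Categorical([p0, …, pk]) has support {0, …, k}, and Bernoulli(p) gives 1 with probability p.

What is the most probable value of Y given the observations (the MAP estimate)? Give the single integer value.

argmax_v P(Y = v | obs) = 1

Enumerate traces; 108 have nonzero weight after conditioning:
  (Y=0, Z=0, X=0, W=2, V=0, U=0) weight 1/432
  (Y=0, Z=0, X=0, W=2, V=0, U=1) weight 1/432
  (Y=0, Z=0, X=0, W=2, V=1, U=0) weight 1/432
  (Y=0, Z=0, X=0, W=2, V=1, U=1) weight 1/432
  (Y=0, Z=0, X=0, W=2, V=2, U=0) weight 1/432
  (Y=0, Z=0, X=0, W=2, V=2, U=1) weight 1/432
  (Y=0, Z=0, X=1, W=2, V=0, U=0) weight 1/432
  (Y=0, Z=0, X=1, W=2, V=0, U=1) weight 1/432
  (Y=1, Z=0, X=0, W=1, V=0, U=0) weight 1/432
  … 99 more
Group by Y:
  weight(Y=0) = 19/264
  weight(Y=1) = 9/88
Total weight = 19/264 + 9/88 = 23/132
P(Y=0 | obs) = 19/264 / 23/132 = 19/46
P(Y=1 | obs) = 9/88 / 23/132 = 27/46
argmax = 1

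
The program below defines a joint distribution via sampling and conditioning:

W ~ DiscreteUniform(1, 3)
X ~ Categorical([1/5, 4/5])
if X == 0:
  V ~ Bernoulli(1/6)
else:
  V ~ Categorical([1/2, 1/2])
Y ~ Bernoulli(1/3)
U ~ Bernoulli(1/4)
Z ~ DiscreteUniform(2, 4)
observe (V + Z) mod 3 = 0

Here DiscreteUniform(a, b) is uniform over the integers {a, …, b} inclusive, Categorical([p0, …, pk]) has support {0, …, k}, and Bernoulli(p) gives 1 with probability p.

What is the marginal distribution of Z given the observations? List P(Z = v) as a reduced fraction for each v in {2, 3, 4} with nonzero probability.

P(Z=2) = 13/30, P(Z=3) = 17/30

Enumerate traces; 48 have nonzero weight after conditioning:
  (W=1, X=0, V=0, Y=0, U=0, Z=3) weight 1/108
  (W=1, X=0, V=0, Y=0, U=1, Z=3) weight 1/324
  (W=1, X=0, V=0, Y=1, U=0, Z=3) weight 1/216
  (W=1, X=0, V=0, Y=1, U=1, Z=3) weight 1/648
  (W=1, X=0, V=1, Y=0, U=0, Z=2) weight 1/540
  (W=1, X=0, V=1, Y=0, U=1, Z=2) weight 1/1620
  (W=1, X=0, V=1, Y=1, U=0, Z=2) weight 1/1080
  (W=1, X=0, V=1, Y=1, U=1, Z=2) weight 1/3240
  … 40 more
Group by Z:
  weight(Z=2) = 13/90
  weight(Z=3) = 17/90
Total weight = 13/90 + 17/90 = 1/3
P(Z=2 | obs) = 13/90 / 1/3 = 13/30
P(Z=3 | obs) = 17/90 / 1/3 = 17/30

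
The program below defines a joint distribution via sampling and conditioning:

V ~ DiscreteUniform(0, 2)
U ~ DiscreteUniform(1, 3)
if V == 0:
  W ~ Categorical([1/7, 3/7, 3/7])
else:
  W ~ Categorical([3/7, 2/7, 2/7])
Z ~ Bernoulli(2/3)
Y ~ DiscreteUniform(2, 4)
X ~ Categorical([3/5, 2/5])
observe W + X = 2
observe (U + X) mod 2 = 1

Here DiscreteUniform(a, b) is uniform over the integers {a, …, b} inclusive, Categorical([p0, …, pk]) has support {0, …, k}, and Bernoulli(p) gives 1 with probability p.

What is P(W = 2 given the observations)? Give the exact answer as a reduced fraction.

P(W = 2 | obs) = 3/4

Enumerate traces; 54 have nonzero weight after conditioning:
  (V=0, U=1, W=2, Z=0, Y=2, X=0) weight 1/315
  (V=0, U=1, W=2, Z=0, Y=3, X=0) weight 1/315
  (V=0, U=1, W=2, Z=0, Y=4, X=0) weight 1/315
  (V=0, U=1, W=2, Z=1, Y=2, X=0) weight 2/315
  (V=0, U=1, W=2, Z=1, Y=3, X=0) weight 2/315
  (V=0, U=1, W=2, Z=1, Y=4, X=0) weight 2/315
  (V=0, U=2, W=1, Z=0, Y=2, X=1) weight 2/945
  (V=0, U=2, W=1, Z=0, Y=3, X=1) weight 2/945
  … 46 more
Group by W:
  weight(W=1) = 2/45
  weight(W=2) = 2/15
Total weight = 2/45 + 2/15 = 8/45
P(W=1 | obs) = 2/45 / 8/45 = 1/4
P(W=2 | obs) = 2/15 / 8/45 = 3/4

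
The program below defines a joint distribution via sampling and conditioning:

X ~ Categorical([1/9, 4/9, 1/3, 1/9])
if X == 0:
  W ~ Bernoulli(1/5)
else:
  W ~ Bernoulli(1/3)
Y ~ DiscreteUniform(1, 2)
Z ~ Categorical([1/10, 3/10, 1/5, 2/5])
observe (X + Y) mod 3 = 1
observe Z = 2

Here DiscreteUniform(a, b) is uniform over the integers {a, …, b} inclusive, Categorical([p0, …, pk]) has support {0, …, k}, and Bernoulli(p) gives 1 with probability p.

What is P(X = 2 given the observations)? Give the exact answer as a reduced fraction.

Enumerate traces; 6 have nonzero weight after conditioning:
  (X=0, W=0, Y=1, Z=2) weight 2/225
  (X=0, W=1, Y=1, Z=2) weight 1/450
  (X=2, W=0, Y=2, Z=2) weight 1/45
  (X=2, W=1, Y=2, Z=2) weight 1/90
  (X=3, W=0, Y=1, Z=2) weight 1/135
  (X=3, W=1, Y=1, Z=2) weight 1/270
Group by X:
  weight(X=0) = 1/90
  weight(X=2) = 1/30
  weight(X=3) = 1/90
Total weight = 1/90 + 1/30 + 1/90 = 1/18
P(X=0 | obs) = 1/90 / 1/18 = 1/5
P(X=2 | obs) = 1/30 / 1/18 = 3/5
P(X=3 | obs) = 1/90 / 1/18 = 1/5

P(X = 2 | obs) = 3/5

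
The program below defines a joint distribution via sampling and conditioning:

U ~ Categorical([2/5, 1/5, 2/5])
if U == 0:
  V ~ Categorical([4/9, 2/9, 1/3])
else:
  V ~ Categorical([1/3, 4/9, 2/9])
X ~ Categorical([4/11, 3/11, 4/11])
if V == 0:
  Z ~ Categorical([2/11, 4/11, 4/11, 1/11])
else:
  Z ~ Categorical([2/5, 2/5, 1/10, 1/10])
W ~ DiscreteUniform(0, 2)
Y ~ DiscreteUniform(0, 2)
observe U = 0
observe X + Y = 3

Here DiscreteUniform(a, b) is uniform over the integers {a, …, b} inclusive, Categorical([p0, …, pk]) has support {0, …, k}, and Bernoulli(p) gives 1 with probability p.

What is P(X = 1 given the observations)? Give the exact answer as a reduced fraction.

P(X = 1 | obs) = 3/7

Enumerate traces; 72 have nonzero weight after conditioning:
  (U=0, V=0, X=1, Z=0, W=0, Y=2) weight 16/16335
  (U=0, V=0, X=1, Z=0, W=1, Y=2) weight 16/16335
  (U=0, V=0, X=1, Z=0, W=2, Y=2) weight 16/16335
  (U=0, V=0, X=1, Z=1, W=0, Y=2) weight 32/16335
  (U=0, V=0, X=1, Z=1, W=1, Y=2) weight 32/16335
  (U=0, V=0, X=1, Z=1, W=2, Y=2) weight 32/16335
  (U=0, V=0, X=1, Z=2, W=0, Y=2) weight 32/16335
  (U=0, V=0, X=1, Z=2, W=1, Y=2) weight 32/16335
  (U=0, V=0, X=2, Z=0, W=0, Y=1) weight 64/49005
  … 63 more
Group by X:
  weight(X=1) = 2/55
  weight(X=2) = 8/165
Total weight = 2/55 + 8/165 = 14/165
P(X=1 | obs) = 2/55 / 14/165 = 3/7
P(X=2 | obs) = 8/165 / 14/165 = 4/7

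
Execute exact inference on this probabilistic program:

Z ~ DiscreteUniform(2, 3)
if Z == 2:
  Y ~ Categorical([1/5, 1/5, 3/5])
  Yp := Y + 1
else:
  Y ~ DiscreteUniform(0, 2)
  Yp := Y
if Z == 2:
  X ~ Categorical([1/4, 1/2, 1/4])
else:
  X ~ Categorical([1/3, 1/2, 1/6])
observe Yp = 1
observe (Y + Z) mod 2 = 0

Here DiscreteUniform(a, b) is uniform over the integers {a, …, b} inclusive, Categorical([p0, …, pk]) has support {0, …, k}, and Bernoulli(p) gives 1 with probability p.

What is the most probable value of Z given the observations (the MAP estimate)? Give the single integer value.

Enumerate traces; 6 have nonzero weight after conditioning:
  (Z=2, Y=0, X=0) weight 1/40
  (Z=2, Y=0, X=1) weight 1/20
  (Z=2, Y=0, X=2) weight 1/40
  (Z=3, Y=1, X=0) weight 1/18
  (Z=3, Y=1, X=1) weight 1/12
  (Z=3, Y=1, X=2) weight 1/36
Group by Z:
  weight(Z=2) = 1/10
  weight(Z=3) = 1/6
Total weight = 1/10 + 1/6 = 4/15
P(Z=2 | obs) = 1/10 / 4/15 = 3/8
P(Z=3 | obs) = 1/6 / 4/15 = 5/8
argmax = 3

argmax_v P(Z = v | obs) = 3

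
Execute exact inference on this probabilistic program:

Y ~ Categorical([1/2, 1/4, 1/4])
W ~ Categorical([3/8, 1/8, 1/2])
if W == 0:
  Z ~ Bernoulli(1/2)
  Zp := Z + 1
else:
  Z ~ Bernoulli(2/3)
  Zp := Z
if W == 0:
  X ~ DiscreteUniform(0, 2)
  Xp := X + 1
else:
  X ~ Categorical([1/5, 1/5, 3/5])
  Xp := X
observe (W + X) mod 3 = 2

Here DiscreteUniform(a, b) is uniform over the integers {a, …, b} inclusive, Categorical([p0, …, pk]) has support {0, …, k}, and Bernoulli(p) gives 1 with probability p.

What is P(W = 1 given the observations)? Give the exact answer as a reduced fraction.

Enumerate traces; 18 have nonzero weight after conditioning:
  (Y=0, W=0, Z=0, X=2) weight 1/32
  (Y=0, W=0, Z=1, X=2) weight 1/32
  (Y=0, W=1, Z=0, X=1) weight 1/240
  (Y=0, W=1, Z=1, X=1) weight 1/120
  (Y=0, W=2, Z=0, X=0) weight 1/60
  (Y=0, W=2, Z=1, X=0) weight 1/30
  (Y=1, W=0, Z=0, X=2) weight 1/64
  (Y=1, W=0, Z=1, X=2) weight 1/64
  … 10 more
Group by W:
  weight(W=0) = 1/8
  weight(W=1) = 1/40
  weight(W=2) = 1/10
Total weight = 1/8 + 1/40 + 1/10 = 1/4
P(W=0 | obs) = 1/8 / 1/4 = 1/2
P(W=1 | obs) = 1/40 / 1/4 = 1/10
P(W=2 | obs) = 1/10 / 1/4 = 2/5

P(W = 1 | obs) = 1/10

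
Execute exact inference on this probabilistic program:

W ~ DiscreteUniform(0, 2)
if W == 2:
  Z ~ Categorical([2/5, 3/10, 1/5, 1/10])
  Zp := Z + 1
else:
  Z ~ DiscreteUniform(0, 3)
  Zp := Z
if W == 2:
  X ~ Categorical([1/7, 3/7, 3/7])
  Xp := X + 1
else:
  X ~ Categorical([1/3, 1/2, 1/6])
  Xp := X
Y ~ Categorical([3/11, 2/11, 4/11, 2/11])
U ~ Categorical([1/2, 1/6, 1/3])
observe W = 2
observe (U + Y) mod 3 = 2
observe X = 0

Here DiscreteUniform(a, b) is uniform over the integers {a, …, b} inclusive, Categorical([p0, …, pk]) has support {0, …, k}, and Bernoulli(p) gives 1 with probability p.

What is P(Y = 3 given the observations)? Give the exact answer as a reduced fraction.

P(Y = 3 | obs) = 1/6

Enumerate traces; 16 have nonzero weight after conditioning:
  (W=2, Z=0, X=0, Y=0, U=2) weight 2/1155
  (W=2, Z=0, X=0, Y=1, U=1) weight 2/3465
  (W=2, Z=0, X=0, Y=2, U=0) weight 4/1155
  (W=2, Z=0, X=0, Y=3, U=2) weight 4/3465
  (W=2, Z=1, X=0, Y=0, U=2) weight 1/770
  (W=2, Z=1, X=0, Y=1, U=1) weight 1/2310
  (W=2, Z=1, X=0, Y=2, U=0) weight 1/385
  (W=2, Z=1, X=0, Y=3, U=2) weight 1/1155
  … 8 more
Group by Y:
  weight(Y=0) = 1/231
  weight(Y=1) = 1/693
  weight(Y=2) = 2/231
  weight(Y=3) = 2/693
Total weight = 1/231 + 1/693 + 2/231 + 2/693 = 4/231
P(Y=0 | obs) = 1/231 / 4/231 = 1/4
P(Y=1 | obs) = 1/693 / 4/231 = 1/12
P(Y=2 | obs) = 2/231 / 4/231 = 1/2
P(Y=3 | obs) = 2/693 / 4/231 = 1/6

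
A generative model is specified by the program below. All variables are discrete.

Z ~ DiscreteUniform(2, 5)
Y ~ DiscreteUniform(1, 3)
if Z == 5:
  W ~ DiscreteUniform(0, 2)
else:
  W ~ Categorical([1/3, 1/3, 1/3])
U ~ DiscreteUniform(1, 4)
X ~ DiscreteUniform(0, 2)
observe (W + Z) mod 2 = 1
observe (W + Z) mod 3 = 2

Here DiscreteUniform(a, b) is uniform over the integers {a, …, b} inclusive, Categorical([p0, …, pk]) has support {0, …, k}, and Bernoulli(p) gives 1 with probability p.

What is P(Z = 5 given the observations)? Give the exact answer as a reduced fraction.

P(Z = 5 | obs) = 1/3

Enumerate traces; 108 have nonzero weight after conditioning:
  (Z=3, Y=1, W=2, U=1, X=0) weight 1/432
  (Z=3, Y=1, W=2, U=1, X=1) weight 1/432
  (Z=3, Y=1, W=2, U=1, X=2) weight 1/432
  (Z=3, Y=1, W=2, U=2, X=0) weight 1/432
  (Z=3, Y=1, W=2, U=2, X=1) weight 1/432
  (Z=3, Y=1, W=2, U=2, X=2) weight 1/432
  (Z=3, Y=1, W=2, U=3, X=0) weight 1/432
  (Z=3, Y=1, W=2, U=3, X=1) weight 1/432
  (Z=4, Y=1, W=1, U=1, X=0) weight 1/432
  (Z=5, Y=1, W=0, U=1, X=0) weight 1/432
  … 98 more
Group by Z:
  weight(Z=3) = 1/12
  weight(Z=4) = 1/12
  weight(Z=5) = 1/12
Total weight = 1/12 + 1/12 + 1/12 = 1/4
P(Z=3 | obs) = 1/12 / 1/4 = 1/3
P(Z=4 | obs) = 1/12 / 1/4 = 1/3
P(Z=5 | obs) = 1/12 / 1/4 = 1/3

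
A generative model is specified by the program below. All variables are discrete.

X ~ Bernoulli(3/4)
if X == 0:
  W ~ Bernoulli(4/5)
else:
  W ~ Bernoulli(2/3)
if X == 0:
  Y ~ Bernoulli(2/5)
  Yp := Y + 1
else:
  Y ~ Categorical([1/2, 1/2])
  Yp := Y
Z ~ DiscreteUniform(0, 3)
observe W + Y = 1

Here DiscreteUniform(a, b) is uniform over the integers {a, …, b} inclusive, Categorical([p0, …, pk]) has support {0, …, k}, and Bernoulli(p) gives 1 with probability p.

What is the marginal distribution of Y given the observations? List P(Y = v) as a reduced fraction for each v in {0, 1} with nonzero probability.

Enumerate traces; 16 have nonzero weight after conditioning:
  (X=0, W=0, Y=1, Z=0) weight 1/200
  (X=0, W=0, Y=1, Z=1) weight 1/200
  (X=0, W=0, Y=1, Z=2) weight 1/200
  (X=0, W=0, Y=1, Z=3) weight 1/200
  (X=0, W=1, Y=0, Z=0) weight 3/100
  (X=0, W=1, Y=0, Z=1) weight 3/100
  (X=0, W=1, Y=0, Z=2) weight 3/100
  (X=0, W=1, Y=0, Z=3) weight 3/100
  … 8 more
Group by Y:
  weight(Y=0) = 37/100
  weight(Y=1) = 29/200
Total weight = 37/100 + 29/200 = 103/200
P(Y=0 | obs) = 37/100 / 103/200 = 74/103
P(Y=1 | obs) = 29/200 / 103/200 = 29/103

P(Y=0) = 74/103, P(Y=1) = 29/103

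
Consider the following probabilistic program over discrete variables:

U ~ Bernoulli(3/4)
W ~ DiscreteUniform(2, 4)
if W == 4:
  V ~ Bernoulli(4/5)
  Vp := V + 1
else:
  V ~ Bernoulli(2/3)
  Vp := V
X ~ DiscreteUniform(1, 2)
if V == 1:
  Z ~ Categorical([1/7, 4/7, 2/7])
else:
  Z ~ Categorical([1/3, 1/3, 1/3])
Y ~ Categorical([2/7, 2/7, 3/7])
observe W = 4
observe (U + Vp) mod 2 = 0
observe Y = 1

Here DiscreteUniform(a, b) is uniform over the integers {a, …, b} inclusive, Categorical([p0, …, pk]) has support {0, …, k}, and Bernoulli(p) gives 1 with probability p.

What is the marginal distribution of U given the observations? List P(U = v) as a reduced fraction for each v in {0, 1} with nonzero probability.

P(U=0) = 4/7, P(U=1) = 3/7

Enumerate traces; 12 have nonzero weight after conditioning:
  (U=0, W=4, V=1, X=1, Z=0, Y=1) weight 1/735
  (U=0, W=4, V=1, X=1, Z=1, Y=1) weight 4/735
  (U=0, W=4, V=1, X=1, Z=2, Y=1) weight 2/735
  (U=0, W=4, V=1, X=2, Z=0, Y=1) weight 1/735
  (U=0, W=4, V=1, X=2, Z=1, Y=1) weight 4/735
  (U=0, W=4, V=1, X=2, Z=2, Y=1) weight 2/735
  (U=1, W=4, V=0, X=1, Z=0, Y=1) weight 1/420
  (U=1, W=4, V=0, X=1, Z=1, Y=1) weight 1/420
  … 4 more
Group by U:
  weight(U=0) = 2/105
  weight(U=1) = 1/70
Total weight = 2/105 + 1/70 = 1/30
P(U=0 | obs) = 2/105 / 1/30 = 4/7
P(U=1 | obs) = 1/70 / 1/30 = 3/7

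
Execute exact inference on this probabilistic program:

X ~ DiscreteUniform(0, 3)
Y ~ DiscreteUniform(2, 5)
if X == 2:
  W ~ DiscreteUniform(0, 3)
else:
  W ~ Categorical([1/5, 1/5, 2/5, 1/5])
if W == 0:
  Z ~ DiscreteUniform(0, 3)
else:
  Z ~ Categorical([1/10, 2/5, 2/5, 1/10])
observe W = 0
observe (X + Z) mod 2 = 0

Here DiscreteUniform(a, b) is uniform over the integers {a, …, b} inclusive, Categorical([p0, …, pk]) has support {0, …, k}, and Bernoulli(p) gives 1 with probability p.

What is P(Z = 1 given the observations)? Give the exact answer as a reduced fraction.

Enumerate traces; 32 have nonzero weight after conditioning:
  (X=0, Y=2, W=0, Z=0) weight 1/320
  (X=0, Y=2, W=0, Z=2) weight 1/320
  (X=0, Y=3, W=0, Z=0) weight 1/320
  (X=0, Y=3, W=0, Z=2) weight 1/320
  (X=0, Y=4, W=0, Z=0) weight 1/320
  (X=0, Y=4, W=0, Z=2) weight 1/320
  (X=0, Y=5, W=0, Z=0) weight 1/320
  (X=0, Y=5, W=0, Z=2) weight 1/320
  (X=1, Y=2, W=0, Z=1) weight 1/320
  (X=1, Y=2, W=0, Z=3) weight 1/320
  … 22 more
Group by Z:
  weight(Z=0) = 9/320
  weight(Z=1) = 1/40
  weight(Z=2) = 9/320
  weight(Z=3) = 1/40
Total weight = 9/320 + 1/40 + 9/320 + 1/40 = 17/160
P(Z=0 | obs) = 9/320 / 17/160 = 9/34
P(Z=1 | obs) = 1/40 / 17/160 = 4/17
P(Z=2 | obs) = 9/320 / 17/160 = 9/34
P(Z=3 | obs) = 1/40 / 17/160 = 4/17

P(Z = 1 | obs) = 4/17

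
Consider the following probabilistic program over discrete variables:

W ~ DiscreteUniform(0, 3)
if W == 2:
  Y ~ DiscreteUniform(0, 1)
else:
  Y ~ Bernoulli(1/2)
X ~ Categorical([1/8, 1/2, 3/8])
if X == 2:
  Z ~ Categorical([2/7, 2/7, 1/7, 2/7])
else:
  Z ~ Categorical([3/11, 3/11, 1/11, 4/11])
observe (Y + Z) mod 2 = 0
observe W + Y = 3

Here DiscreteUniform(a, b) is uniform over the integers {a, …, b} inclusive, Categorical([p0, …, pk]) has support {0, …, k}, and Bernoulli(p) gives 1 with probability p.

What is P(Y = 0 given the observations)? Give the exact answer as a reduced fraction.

Enumerate traces; 12 have nonzero weight after conditioning:
  (W=2, Y=1, X=0, Z=1) weight 3/704
  (W=2, Y=1, X=0, Z=3) weight 1/176
  (W=2, Y=1, X=1, Z=1) weight 3/176
  (W=2, Y=1, X=1, Z=3) weight 1/44
  (W=2, Y=1, X=2, Z=1) weight 3/224
  (W=2, Y=1, X=2, Z=3) weight 3/224
  (W=3, Y=0, X=0, Z=0) weight 3/704
  (W=3, Y=0, X=0, Z=2) weight 1/704
  … 4 more
Group by Y:
  weight(Y=0) = 239/4928
  weight(Y=1) = 377/4928
Total weight = 239/4928 + 377/4928 = 1/8
P(Y=0 | obs) = 239/4928 / 1/8 = 239/616
P(Y=1 | obs) = 377/4928 / 1/8 = 377/616

P(Y = 0 | obs) = 239/616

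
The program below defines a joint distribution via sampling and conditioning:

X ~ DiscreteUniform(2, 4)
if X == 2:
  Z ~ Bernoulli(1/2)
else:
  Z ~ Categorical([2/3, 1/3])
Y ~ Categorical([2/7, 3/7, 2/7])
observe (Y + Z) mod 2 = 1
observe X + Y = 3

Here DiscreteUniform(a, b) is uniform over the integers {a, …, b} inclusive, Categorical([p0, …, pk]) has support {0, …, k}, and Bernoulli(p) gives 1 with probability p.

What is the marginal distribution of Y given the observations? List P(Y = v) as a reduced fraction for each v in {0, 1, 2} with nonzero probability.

Enumerate traces; 2 have nonzero weight after conditioning:
  (X=2, Z=0, Y=1) weight 1/14
  (X=3, Z=1, Y=0) weight 2/63
Group by Y:
  weight(Y=0) = 2/63
  weight(Y=1) = 1/14
Total weight = 2/63 + 1/14 = 13/126
P(Y=0 | obs) = 2/63 / 13/126 = 4/13
P(Y=1 | obs) = 1/14 / 13/126 = 9/13

P(Y=0) = 4/13, P(Y=1) = 9/13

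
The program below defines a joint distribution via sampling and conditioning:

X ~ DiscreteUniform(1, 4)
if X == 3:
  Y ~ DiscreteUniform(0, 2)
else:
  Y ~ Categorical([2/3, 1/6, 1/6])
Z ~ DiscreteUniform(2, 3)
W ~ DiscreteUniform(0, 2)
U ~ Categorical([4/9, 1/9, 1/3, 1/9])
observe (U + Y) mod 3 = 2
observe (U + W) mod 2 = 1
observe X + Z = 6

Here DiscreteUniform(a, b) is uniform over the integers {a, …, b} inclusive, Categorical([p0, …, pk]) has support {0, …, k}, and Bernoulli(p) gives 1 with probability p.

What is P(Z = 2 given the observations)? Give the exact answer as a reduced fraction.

Enumerate traces; 12 have nonzero weight after conditioning:
  (X=3, Y=0, Z=3, W=1, U=2) weight 1/216
  (X=3, Y=1, Z=3, W=0, U=1) weight 1/648
  (X=3, Y=1, Z=3, W=2, U=1) weight 1/648
  (X=3, Y=2, Z=3, W=0, U=3) weight 1/648
  (X=3, Y=2, Z=3, W=1, U=0) weight 1/162
  (X=3, Y=2, Z=3, W=2, U=3) weight 1/648
  (X=4, Y=0, Z=2, W=1, U=2) weight 1/108
  (X=4, Y=1, Z=2, W=0, U=1) weight 1/1296
  … 4 more
Group by Z:
  weight(Z=2) = 5/324
  weight(Z=3) = 11/648
Total weight = 5/324 + 11/648 = 7/216
P(Z=2 | obs) = 5/324 / 7/216 = 10/21
P(Z=3 | obs) = 11/648 / 7/216 = 11/21

P(Z = 2 | obs) = 10/21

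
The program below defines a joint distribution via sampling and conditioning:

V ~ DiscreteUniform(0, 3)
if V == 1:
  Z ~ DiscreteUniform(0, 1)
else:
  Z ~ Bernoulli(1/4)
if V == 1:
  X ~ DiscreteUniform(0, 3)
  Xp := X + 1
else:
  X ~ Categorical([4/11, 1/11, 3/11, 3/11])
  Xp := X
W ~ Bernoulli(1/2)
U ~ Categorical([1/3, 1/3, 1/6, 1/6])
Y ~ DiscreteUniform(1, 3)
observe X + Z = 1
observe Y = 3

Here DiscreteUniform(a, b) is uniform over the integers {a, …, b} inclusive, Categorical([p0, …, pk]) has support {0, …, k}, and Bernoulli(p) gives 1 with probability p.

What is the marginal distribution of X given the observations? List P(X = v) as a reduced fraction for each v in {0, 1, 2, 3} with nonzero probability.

Enumerate traces; 64 have nonzero weight after conditioning:
  (V=0, Z=0, X=1, W=0, U=0, Y=3) weight 1/1056
  (V=0, Z=0, X=1, W=0, U=1, Y=3) weight 1/1056
  (V=0, Z=0, X=1, W=0, U=2, Y=3) weight 1/2112
  (V=0, Z=0, X=1, W=0, U=3, Y=3) weight 1/2112
  (V=0, Z=0, X=1, W=1, U=0, Y=3) weight 1/1056
  (V=0, Z=0, X=1, W=1, U=1, Y=3) weight 1/1056
  (V=0, Z=0, X=1, W=1, U=2, Y=3) weight 1/2112
  (V=0, Z=0, X=1, W=1, U=3, Y=3) weight 1/2112
  (V=0, Z=1, X=0, W=0, U=0, Y=3) weight 1/792
  … 55 more
Group by X:
  weight(X=0) = 35/1056
  weight(X=1) = 29/1056
Total weight = 35/1056 + 29/1056 = 2/33
P(X=0 | obs) = 35/1056 / 2/33 = 35/64
P(X=1 | obs) = 29/1056 / 2/33 = 29/64

P(X=0) = 35/64, P(X=1) = 29/64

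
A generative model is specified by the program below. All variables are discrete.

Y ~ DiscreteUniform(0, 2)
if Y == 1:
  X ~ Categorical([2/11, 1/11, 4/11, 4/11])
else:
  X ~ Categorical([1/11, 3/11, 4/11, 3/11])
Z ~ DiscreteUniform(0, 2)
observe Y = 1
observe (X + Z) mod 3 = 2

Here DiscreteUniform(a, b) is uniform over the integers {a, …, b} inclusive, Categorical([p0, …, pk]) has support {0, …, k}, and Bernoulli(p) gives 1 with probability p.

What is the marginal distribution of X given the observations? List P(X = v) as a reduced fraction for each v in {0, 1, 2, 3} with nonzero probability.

Enumerate traces; 4 have nonzero weight after conditioning:
  (Y=1, X=0, Z=2) weight 2/99
  (Y=1, X=1, Z=1) weight 1/99
  (Y=1, X=2, Z=0) weight 4/99
  (Y=1, X=3, Z=2) weight 4/99
Group by X:
  weight(X=0) = 2/99
  weight(X=1) = 1/99
  weight(X=2) = 4/99
  weight(X=3) = 4/99
Total weight = 2/99 + 1/99 + 4/99 + 4/99 = 1/9
P(X=0 | obs) = 2/99 / 1/9 = 2/11
P(X=1 | obs) = 1/99 / 1/9 = 1/11
P(X=2 | obs) = 4/99 / 1/9 = 4/11
P(X=3 | obs) = 4/99 / 1/9 = 4/11

P(X=0) = 2/11, P(X=1) = 1/11, P(X=2) = 4/11, P(X=3) = 4/11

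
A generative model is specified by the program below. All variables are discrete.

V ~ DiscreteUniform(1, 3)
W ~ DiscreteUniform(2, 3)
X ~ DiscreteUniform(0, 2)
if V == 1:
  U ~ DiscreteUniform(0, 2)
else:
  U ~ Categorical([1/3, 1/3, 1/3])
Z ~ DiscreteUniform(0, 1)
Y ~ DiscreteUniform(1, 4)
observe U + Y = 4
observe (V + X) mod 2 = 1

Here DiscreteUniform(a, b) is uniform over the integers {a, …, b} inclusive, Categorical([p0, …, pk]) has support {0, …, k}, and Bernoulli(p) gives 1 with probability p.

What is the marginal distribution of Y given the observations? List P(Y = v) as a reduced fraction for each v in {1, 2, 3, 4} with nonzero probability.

P(Y=2) = 1/3, P(Y=3) = 1/3, P(Y=4) = 1/3

Enumerate traces; 60 have nonzero weight after conditioning:
  (V=1, W=2, X=0, U=0, Z=0, Y=4) weight 1/432
  (V=1, W=2, X=0, U=0, Z=1, Y=4) weight 1/432
  (V=1, W=2, X=0, U=1, Z=0, Y=3) weight 1/432
  (V=1, W=2, X=0, U=1, Z=1, Y=3) weight 1/432
  (V=1, W=2, X=0, U=2, Z=0, Y=2) weight 1/432
  (V=1, W=2, X=0, U=2, Z=1, Y=2) weight 1/432
  (V=1, W=2, X=2, U=0, Z=0, Y=4) weight 1/432
  (V=1, W=2, X=2, U=0, Z=1, Y=4) weight 1/432
  … 52 more
Group by Y:
  weight(Y=2) = 5/108
  weight(Y=3) = 5/108
  weight(Y=4) = 5/108
Total weight = 5/108 + 5/108 + 5/108 = 5/36
P(Y=2 | obs) = 5/108 / 5/36 = 1/3
P(Y=3 | obs) = 5/108 / 5/36 = 1/3
P(Y=4 | obs) = 5/108 / 5/36 = 1/3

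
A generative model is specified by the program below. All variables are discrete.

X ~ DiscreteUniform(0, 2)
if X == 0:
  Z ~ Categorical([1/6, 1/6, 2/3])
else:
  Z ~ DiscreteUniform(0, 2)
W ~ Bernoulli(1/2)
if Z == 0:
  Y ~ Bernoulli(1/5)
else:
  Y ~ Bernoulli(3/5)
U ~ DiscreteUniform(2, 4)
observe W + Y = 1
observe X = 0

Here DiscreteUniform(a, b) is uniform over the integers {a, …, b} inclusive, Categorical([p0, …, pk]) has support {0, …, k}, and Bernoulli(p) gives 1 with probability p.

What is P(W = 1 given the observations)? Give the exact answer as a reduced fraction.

Enumerate traces; 18 have nonzero weight after conditioning:
  (X=0, Z=0, W=0, Y=1, U=2) weight 1/540
  (X=0, Z=0, W=0, Y=1, U=3) weight 1/540
  (X=0, Z=0, W=0, Y=1, U=4) weight 1/540
  (X=0, Z=0, W=1, Y=0, U=2) weight 1/135
  (X=0, Z=0, W=1, Y=0, U=3) weight 1/135
  (X=0, Z=0, W=1, Y=0, U=4) weight 1/135
  (X=0, Z=1, W=0, Y=1, U=2) weight 1/180
  (X=0, Z=1, W=0, Y=1, U=3) weight 1/180
  … 10 more
Group by W:
  weight(W=0) = 4/45
  weight(W=1) = 7/90
Total weight = 4/45 + 7/90 = 1/6
P(W=0 | obs) = 4/45 / 1/6 = 8/15
P(W=1 | obs) = 7/90 / 1/6 = 7/15

P(W = 1 | obs) = 7/15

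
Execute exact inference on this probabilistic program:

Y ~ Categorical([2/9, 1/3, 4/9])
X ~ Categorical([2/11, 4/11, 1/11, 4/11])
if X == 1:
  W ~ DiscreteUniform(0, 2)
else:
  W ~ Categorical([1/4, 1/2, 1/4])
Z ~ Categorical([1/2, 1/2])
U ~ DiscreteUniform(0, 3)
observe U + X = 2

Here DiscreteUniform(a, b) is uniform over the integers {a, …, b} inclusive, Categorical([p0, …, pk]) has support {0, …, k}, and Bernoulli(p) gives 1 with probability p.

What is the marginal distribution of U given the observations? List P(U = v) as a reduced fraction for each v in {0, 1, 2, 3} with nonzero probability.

Enumerate traces; 54 have nonzero weight after conditioning:
  (Y=0, X=0, W=0, Z=0, U=2) weight 1/792
  (Y=0, X=0, W=0, Z=1, U=2) weight 1/792
  (Y=0, X=0, W=1, Z=0, U=2) weight 1/396
  (Y=0, X=0, W=1, Z=1, U=2) weight 1/396
  (Y=0, X=0, W=2, Z=0, U=2) weight 1/792
  (Y=0, X=0, W=2, Z=1, U=2) weight 1/792
  (Y=0, X=1, W=0, Z=0, U=1) weight 1/297
  (Y=0, X=1, W=0, Z=1, U=1) weight 1/297
  (Y=0, X=2, W=0, Z=0, U=0) weight 1/1584
  … 45 more
Group by U:
  weight(U=0) = 1/44
  weight(U=1) = 1/11
  weight(U=2) = 1/22
Total weight = 1/44 + 1/11 + 1/22 = 7/44
P(U=0 | obs) = 1/44 / 7/44 = 1/7
P(U=1 | obs) = 1/11 / 7/44 = 4/7
P(U=2 | obs) = 1/22 / 7/44 = 2/7

P(U=0) = 1/7, P(U=1) = 4/7, P(U=2) = 2/7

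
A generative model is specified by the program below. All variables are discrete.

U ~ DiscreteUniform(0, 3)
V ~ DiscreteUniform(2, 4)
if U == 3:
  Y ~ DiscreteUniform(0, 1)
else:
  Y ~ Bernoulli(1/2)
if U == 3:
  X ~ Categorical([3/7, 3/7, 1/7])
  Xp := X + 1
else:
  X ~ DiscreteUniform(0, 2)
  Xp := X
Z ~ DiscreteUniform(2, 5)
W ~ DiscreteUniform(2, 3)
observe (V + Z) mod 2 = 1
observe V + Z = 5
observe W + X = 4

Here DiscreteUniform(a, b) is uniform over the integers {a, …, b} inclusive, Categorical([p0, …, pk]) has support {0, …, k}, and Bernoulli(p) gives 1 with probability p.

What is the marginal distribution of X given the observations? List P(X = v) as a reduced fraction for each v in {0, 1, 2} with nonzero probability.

P(X=1) = 5/9, P(X=2) = 4/9

Enumerate traces; 32 have nonzero weight after conditioning:
  (U=0, V=2, Y=0, X=1, Z=3, W=3) weight 1/576
  (U=0, V=2, Y=0, X=2, Z=3, W=2) weight 1/576
  (U=0, V=2, Y=1, X=1, Z=3, W=3) weight 1/576
  (U=0, V=2, Y=1, X=2, Z=3, W=2) weight 1/576
  (U=0, V=3, Y=0, X=1, Z=2, W=3) weight 1/576
  (U=0, V=3, Y=0, X=2, Z=2, W=2) weight 1/576
  (U=0, V=3, Y=1, X=1, Z=2, W=3) weight 1/576
  (U=0, V=3, Y=1, X=2, Z=2, W=2) weight 1/576
  … 24 more
Group by X:
  weight(X=1) = 5/168
  weight(X=2) = 1/42
Total weight = 5/168 + 1/42 = 3/56
P(X=1 | obs) = 5/168 / 3/56 = 5/9
P(X=2 | obs) = 1/42 / 3/56 = 4/9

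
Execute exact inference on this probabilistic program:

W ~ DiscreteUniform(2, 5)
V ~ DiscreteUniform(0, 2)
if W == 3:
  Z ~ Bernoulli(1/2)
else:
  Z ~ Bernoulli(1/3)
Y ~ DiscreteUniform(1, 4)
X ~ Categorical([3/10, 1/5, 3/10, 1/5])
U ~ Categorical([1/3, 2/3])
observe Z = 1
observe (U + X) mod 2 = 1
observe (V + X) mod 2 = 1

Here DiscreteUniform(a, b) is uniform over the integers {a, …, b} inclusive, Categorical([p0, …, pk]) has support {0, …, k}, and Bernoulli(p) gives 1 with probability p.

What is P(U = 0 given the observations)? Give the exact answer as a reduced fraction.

Enumerate traces; 96 have nonzero weight after conditioning:
  (W=2, V=0, Z=1, Y=1, X=1, U=0) weight 1/2160
  (W=2, V=0, Z=1, Y=1, X=3, U=0) weight 1/2160
  (W=2, V=0, Z=1, Y=2, X=1, U=0) weight 1/2160
  (W=2, V=0, Z=1, Y=2, X=3, U=0) weight 1/2160
  (W=2, V=0, Z=1, Y=3, X=1, U=0) weight 1/2160
  (W=2, V=0, Z=1, Y=3, X=3, U=0) weight 1/2160
  (W=2, V=0, Z=1, Y=4, X=1, U=0) weight 1/2160
  (W=2, V=0, Z=1, Y=4, X=3, U=0) weight 1/2160
  (W=2, V=1, Z=1, Y=1, X=0, U=1) weight 1/720
  … 87 more
Group by U:
  weight(U=0) = 1/30
  weight(U=1) = 1/20
Total weight = 1/30 + 1/20 = 1/12
P(U=0 | obs) = 1/30 / 1/12 = 2/5
P(U=1 | obs) = 1/20 / 1/12 = 3/5

P(U = 0 | obs) = 2/5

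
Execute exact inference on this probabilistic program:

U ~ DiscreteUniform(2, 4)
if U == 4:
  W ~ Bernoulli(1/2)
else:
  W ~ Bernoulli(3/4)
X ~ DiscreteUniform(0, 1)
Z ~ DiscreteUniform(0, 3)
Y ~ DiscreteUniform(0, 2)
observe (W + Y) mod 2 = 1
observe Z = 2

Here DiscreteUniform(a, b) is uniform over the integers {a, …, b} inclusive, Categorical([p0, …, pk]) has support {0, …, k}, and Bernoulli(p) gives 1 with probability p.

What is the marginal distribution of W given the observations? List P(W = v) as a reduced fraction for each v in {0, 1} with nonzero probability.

Enumerate traces; 18 have nonzero weight after conditioning:
  (U=2, W=0, X=0, Z=2, Y=1) weight 1/288
  (U=2, W=0, X=1, Z=2, Y=1) weight 1/288
  (U=2, W=1, X=0, Z=2, Y=0) weight 1/96
  (U=2, W=1, X=0, Z=2, Y=2) weight 1/96
  (U=2, W=1, X=1, Z=2, Y=0) weight 1/96
  (U=2, W=1, X=1, Z=2, Y=2) weight 1/96
  (U=3, W=0, X=0, Z=2, Y=1) weight 1/288
  (U=3, W=0, X=1, Z=2, Y=1) weight 1/288
  … 10 more
Group by W:
  weight(W=0) = 1/36
  weight(W=1) = 1/9
Total weight = 1/36 + 1/9 = 5/36
P(W=0 | obs) = 1/36 / 5/36 = 1/5
P(W=1 | obs) = 1/9 / 5/36 = 4/5

P(W=0) = 1/5, P(W=1) = 4/5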